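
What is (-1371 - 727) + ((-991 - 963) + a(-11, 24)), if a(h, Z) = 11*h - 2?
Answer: -4175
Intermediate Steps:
a(h, Z) = -2 + 11*h
(-1371 - 727) + ((-991 - 963) + a(-11, 24)) = (-1371 - 727) + ((-991 - 963) + (-2 + 11*(-11))) = -2098 + (-1954 + (-2 - 121)) = -2098 + (-1954 - 123) = -2098 - 2077 = -4175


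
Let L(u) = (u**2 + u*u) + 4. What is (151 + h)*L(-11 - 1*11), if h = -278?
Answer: -123444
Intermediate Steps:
L(u) = 4 + 2*u**2 (L(u) = (u**2 + u**2) + 4 = 2*u**2 + 4 = 4 + 2*u**2)
(151 + h)*L(-11 - 1*11) = (151 - 278)*(4 + 2*(-11 - 1*11)**2) = -127*(4 + 2*(-11 - 11)**2) = -127*(4 + 2*(-22)**2) = -127*(4 + 2*484) = -127*(4 + 968) = -127*972 = -123444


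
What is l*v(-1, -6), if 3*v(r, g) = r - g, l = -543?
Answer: -905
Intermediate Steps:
v(r, g) = -g/3 + r/3 (v(r, g) = (r - g)/3 = -g/3 + r/3)
l*v(-1, -6) = -543*(-1/3*(-6) + (1/3)*(-1)) = -543*(2 - 1/3) = -543*5/3 = -905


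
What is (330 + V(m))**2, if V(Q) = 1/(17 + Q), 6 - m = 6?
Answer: 31483321/289 ≈ 1.0894e+5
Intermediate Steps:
m = 0 (m = 6 - 1*6 = 6 - 6 = 0)
(330 + V(m))**2 = (330 + 1/(17 + 0))**2 = (330 + 1/17)**2 = (5611/17)**2 = 31483321/289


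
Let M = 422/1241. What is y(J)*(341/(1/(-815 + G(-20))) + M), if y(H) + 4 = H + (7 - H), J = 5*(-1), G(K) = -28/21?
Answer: -1036369003/1241 ≈ -8.3511e+5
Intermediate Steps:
G(K) = -4/3 (G(K) = -28*1/21 = -4/3)
J = -5
y(H) = 3 (y(H) = -4 + (H + (7 - H)) = -4 + 7 = 3)
M = 422/1241 (M = 422*(1/1241) = 422/1241 ≈ 0.34005)
y(J)*(341/(1/(-815 + G(-20))) + M) = 3*(341/(1/(-815 - 4/3)) + 422/1241) = 3*(341/(1/(-2449/3)) + 422/1241) = 3*(341/(-3/2449) + 422/1241) = 3*(341*(-2449/3) + 422/1241) = 3*(-835109/3 + 422/1241) = 3*(-1036369003/3723) = -1036369003/1241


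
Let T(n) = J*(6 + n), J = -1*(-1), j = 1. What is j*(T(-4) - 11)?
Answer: -9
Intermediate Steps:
J = 1
T(n) = 6 + n (T(n) = 1*(6 + n) = 6 + n)
j*(T(-4) - 11) = 1*((6 - 4) - 11) = 1*(2 - 11) = 1*(-9) = -9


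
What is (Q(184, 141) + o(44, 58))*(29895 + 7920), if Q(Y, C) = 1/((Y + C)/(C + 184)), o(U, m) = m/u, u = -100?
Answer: 158823/10 ≈ 15882.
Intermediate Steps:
o(U, m) = -m/100 (o(U, m) = m/(-100) = m*(-1/100) = -m/100)
Q(Y, C) = (184 + C)/(C + Y) (Q(Y, C) = 1/((C + Y)/(184 + C)) = (184 + C)/(C + Y))
(Q(184, 141) + o(44, 58))*(29895 + 7920) = ((184 + 141)/(141 + 184) - 1/100*58)*(29895 + 7920) = (325/325 - 29/50)*37815 = ((1/325)*325 - 29/50)*37815 = (1 - 29/50)*37815 = (21/50)*37815 = 158823/10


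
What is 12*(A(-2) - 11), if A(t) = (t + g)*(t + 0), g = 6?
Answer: -228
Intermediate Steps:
A(t) = t*(6 + t) (A(t) = (t + 6)*(t + 0) = (6 + t)*t = t*(6 + t))
12*(A(-2) - 11) = 12*(-2*(6 - 2) - 11) = 12*(-2*4 - 11) = 12*(-8 - 11) = 12*(-19) = -228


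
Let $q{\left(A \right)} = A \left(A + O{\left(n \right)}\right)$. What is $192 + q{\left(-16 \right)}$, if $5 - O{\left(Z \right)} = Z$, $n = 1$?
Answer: $384$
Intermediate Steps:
$O{\left(Z \right)} = 5 - Z$
$q{\left(A \right)} = A \left(4 + A\right)$ ($q{\left(A \right)} = A \left(A + \left(5 - 1\right)\right) = A \left(A + 4\right) = A \left(4 + A\right)$)
$192 + q{\left(-16 \right)} = 192 - 16 \left(4 - 16\right) = 192 - -192 = 192 + 192 = 384$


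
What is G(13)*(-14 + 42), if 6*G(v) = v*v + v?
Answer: 2548/3 ≈ 849.33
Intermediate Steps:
G(v) = v/6 + v**2/6 (G(v) = (v*v + v)/6 = (v**2 + v)/6 = (v + v**2)/6 = v/6 + v**2/6)
G(13)*(-14 + 42) = ((1/6)*13*(1 + 13))*(-14 + 42) = ((1/6)*13*14)*28 = (91/3)*28 = 2548/3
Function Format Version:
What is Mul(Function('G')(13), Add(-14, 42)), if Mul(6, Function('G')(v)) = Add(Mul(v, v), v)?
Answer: Rational(2548, 3) ≈ 849.33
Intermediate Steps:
Function('G')(v) = Add(Mul(Rational(1, 6), v), Mul(Rational(1, 6), Pow(v, 2))) (Function('G')(v) = Mul(Rational(1, 6), Add(Mul(v, v), v)) = Mul(Rational(1, 6), Add(Pow(v, 2), v)) = Mul(Rational(1, 6), Add(v, Pow(v, 2))) = Add(Mul(Rational(1, 6), v), Mul(Rational(1, 6), Pow(v, 2))))
Mul(Function('G')(13), Add(-14, 42)) = Mul(Mul(Rational(1, 6), 13, Add(1, 13)), Add(-14, 42)) = Mul(Mul(Rational(1, 6), 13, 14), 28) = Mul(Rational(91, 3), 28) = Rational(2548, 3)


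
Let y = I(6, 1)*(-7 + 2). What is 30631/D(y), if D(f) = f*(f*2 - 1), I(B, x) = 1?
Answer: 30631/55 ≈ 556.93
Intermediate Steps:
y = -5 (y = 1*(-7 + 2) = 1*(-5) = -5)
D(f) = f*(-1 + 2*f) (D(f) = f*(2*f - 1) = f*(-1 + 2*f))
30631/D(y) = 30631/((-5*(-1 + 2*(-5)))) = 30631/((-5*(-1 - 10))) = 30631/((-5*(-11))) = 30631/55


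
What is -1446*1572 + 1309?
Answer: -2271803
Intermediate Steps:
-1446*1572 + 1309 = -2273112 + 1309 = -2271803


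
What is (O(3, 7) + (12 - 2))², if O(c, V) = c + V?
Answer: 400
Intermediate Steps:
O(c, V) = V + c
(O(3, 7) + (12 - 2))² = ((7 + 3) + (12 - 2))² = (10 + 10)² = 20² = 400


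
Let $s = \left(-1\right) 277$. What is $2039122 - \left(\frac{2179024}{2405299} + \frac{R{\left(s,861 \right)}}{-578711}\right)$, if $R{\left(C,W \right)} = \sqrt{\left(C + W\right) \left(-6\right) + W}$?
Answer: $\frac{4904695928454}{2405299} + \frac{i \sqrt{2643}}{578711} \approx 2.0391 \cdot 10^{6} + 8.8836 \cdot 10^{-5} i$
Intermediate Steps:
$s = -277$
$R{\left(C,W \right)} = \sqrt{- 6 C - 5 W}$ ($R{\left(C,W \right)} = \sqrt{\left(- 6 C - 6 W\right) + W} = \sqrt{- 6 C - 5 W}$)
$2039122 - \left(\frac{2179024}{2405299} + \frac{R{\left(s,861 \right)}}{-578711}\right) = 2039122 - \left(\frac{2179024}{2405299} + \frac{\sqrt{\left(-6\right) \left(-277\right) - 4305}}{-578711}\right) = 2039122 - \left(2179024 \cdot \frac{1}{2405299} + \sqrt{1662 - 4305} \left(- \frac{1}{578711}\right)\right) = 2039122 - \left(\frac{2179024}{2405299} + \sqrt{-2643} \left(- \frac{1}{578711}\right)\right) = 2039122 - \left(\frac{2179024}{2405299} + i \sqrt{2643} \left(- \frac{1}{578711}\right)\right) = 2039122 - \left(\frac{2179024}{2405299} - \frac{i \sqrt{2643}}{578711}\right) = \frac{4904695928454}{2405299} + \frac{i \sqrt{2643}}{578711}$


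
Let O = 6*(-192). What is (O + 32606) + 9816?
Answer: 41270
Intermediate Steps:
O = -1152
(O + 32606) + 9816 = (-1152 + 32606) + 9816 = 31454 + 9816 = 41270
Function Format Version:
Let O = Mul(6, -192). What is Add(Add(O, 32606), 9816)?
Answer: 41270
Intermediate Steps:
O = -1152
Add(Add(O, 32606), 9816) = Add(Add(-1152, 32606), 9816) = Add(31454, 9816) = 41270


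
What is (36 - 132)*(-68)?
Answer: 6528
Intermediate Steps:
(36 - 132)*(-68) = -96*(-68) = 6528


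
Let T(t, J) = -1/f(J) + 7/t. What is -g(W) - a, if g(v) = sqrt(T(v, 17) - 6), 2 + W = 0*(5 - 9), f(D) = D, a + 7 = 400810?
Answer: -400803 - 5*I*sqrt(442)/34 ≈ -4.008e+5 - 3.0917*I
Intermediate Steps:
a = 400803 (a = -7 + 400810 = 400803)
T(t, J) = -1/J + 7/t
W = -2 (W = -2 + 0*(5 - 9) = -2 + 0*(-4) = -2 + 0 = -2)
g(v) = sqrt(-103/17 + 7/v) (g(v) = sqrt((-1/17 + 7/v) - 6) = sqrt(-103/17 + 7/v))
-g(W) - a = -sqrt(-1751 + 2023/(-2))/17 - 1*400803 = -sqrt(-1751 + 2023*(-1/2))/17 - 400803 = -sqrt(-1751 - 2023/2)/17 - 400803 = -sqrt(-5525/2)/17 - 400803 = -5*I*sqrt(442)/2/17 - 400803 = -5*I*sqrt(442)/34 - 400803 = -400803 - 5*I*sqrt(442)/34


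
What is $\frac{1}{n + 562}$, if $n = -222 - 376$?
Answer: $- \frac{1}{36} \approx -0.027778$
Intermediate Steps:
$n = -598$ ($n = -222 - 376 = -598$)
$\frac{1}{n + 562} = \frac{1}{-598 + 562} = \frac{1}{-36} = - \frac{1}{36}$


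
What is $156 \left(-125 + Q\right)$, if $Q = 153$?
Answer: $4368$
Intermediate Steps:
$156 \left(-125 + Q\right) = 156 \left(-125 + 153\right) = 156 \cdot 28 = 4368$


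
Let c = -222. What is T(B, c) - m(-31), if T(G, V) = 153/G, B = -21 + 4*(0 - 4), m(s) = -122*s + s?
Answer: -138940/37 ≈ -3755.1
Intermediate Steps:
m(s) = -121*s
B = -37 (B = -21 + 4*(-4) = -21 - 16 = -37)
T(B, c) - m(-31) = 153/(-37) - (-121)*(-31) = 153*(-1/37) - 1*3751 = -153/37 - 3751 = -138940/37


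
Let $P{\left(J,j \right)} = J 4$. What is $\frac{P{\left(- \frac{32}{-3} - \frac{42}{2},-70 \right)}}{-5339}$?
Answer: $\frac{124}{16017} \approx 0.0077418$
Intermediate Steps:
$P{\left(J,j \right)} = 4 J$
$\frac{P{\left(- \frac{32}{-3} - \frac{42}{2},-70 \right)}}{-5339} = \frac{4 \left(- \frac{32}{-3} - \frac{42}{2}\right)}{-5339} = 4 \left(\left(-32\right) \left(- \frac{1}{3}\right) - 21\right) \left(- \frac{1}{5339}\right) = 4 \left(\frac{32}{3} - 21\right) \left(- \frac{1}{5339}\right) = 4 \left(- \frac{31}{3}\right) \left(- \frac{1}{5339}\right) = \left(- \frac{124}{3}\right) \left(- \frac{1}{5339}\right) = \frac{124}{16017}$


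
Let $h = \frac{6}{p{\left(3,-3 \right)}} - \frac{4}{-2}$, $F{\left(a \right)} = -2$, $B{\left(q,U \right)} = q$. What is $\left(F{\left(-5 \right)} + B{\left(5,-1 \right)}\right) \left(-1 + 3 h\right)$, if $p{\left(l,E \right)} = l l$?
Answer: $21$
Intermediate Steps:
$p{\left(l,E \right)} = l^{2}$
$h = \frac{8}{3}$ ($h = \frac{6}{3^{2}} - \frac{4}{-2} = \frac{6}{9} - -2 = 6 \cdot \frac{1}{9} + 2 = \frac{2}{3} + 2 = \frac{8}{3} \approx 2.6667$)
$\left(F{\left(-5 \right)} + B{\left(5,-1 \right)}\right) \left(-1 + 3 h\right) = \left(-2 + 5\right) \left(-1 + 3 \cdot \frac{8}{3}\right) = 3 \left(-1 + 8\right) = 3 \cdot 7 = 21$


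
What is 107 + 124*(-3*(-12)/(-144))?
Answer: 76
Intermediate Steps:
107 + 124*(-3*(-12)/(-144)) = 107 + 124*(36*(-1/144)) = 107 + 124*(-¼) = 107 - 31 = 76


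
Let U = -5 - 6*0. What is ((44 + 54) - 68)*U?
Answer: -150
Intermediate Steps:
U = -5 (U = -5 + 0 = -5)
((44 + 54) - 68)*U = ((44 + 54) - 68)*(-5) = (98 - 68)*(-5) = 30*(-5) = -150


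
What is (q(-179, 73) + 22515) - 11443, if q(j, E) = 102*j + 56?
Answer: -7130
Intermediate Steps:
q(j, E) = 56 + 102*j
(q(-179, 73) + 22515) - 11443 = ((56 + 102*(-179)) + 22515) - 11443 = ((56 - 18258) + 22515) - 11443 = (-18202 + 22515) - 11443 = 4313 - 11443 = -7130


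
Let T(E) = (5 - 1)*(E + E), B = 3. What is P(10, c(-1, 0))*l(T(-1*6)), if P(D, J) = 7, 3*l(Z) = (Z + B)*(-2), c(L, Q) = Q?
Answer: 210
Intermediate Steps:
T(E) = 8*E (T(E) = 4*(2*E) = 8*E)
l(Z) = -2 - 2*Z/3 (l(Z) = ((Z + 3)*(-2))/3 = ((3 + Z)*(-2))/3 = (-6 - 2*Z)/3 = -2 - 2*Z/3)
P(10, c(-1, 0))*l(T(-1*6)) = 7*(-2 - 16*(-1*6)/3) = 7*(-2 - 16*(-6)/3) = 7*(-2 - ⅔*(-48)) = 7*(-2 + 32) = 7*30 = 210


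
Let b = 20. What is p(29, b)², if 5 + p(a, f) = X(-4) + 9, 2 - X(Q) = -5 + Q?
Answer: 225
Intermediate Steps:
X(Q) = 7 - Q (X(Q) = 2 - (-5 + Q) = 2 + (5 - Q) = 7 - Q)
p(a, f) = 15 (p(a, f) = -5 + ((7 - 1*(-4)) + 9) = -5 + ((7 + 4) + 9) = -5 + (11 + 9) = -5 + 20 = 15)
p(29, b)² = 15² = 225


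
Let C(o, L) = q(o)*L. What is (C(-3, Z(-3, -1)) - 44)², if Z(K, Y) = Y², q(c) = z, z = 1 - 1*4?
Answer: 2209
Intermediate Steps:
z = -3 (z = 1 - 4 = -3)
q(c) = -3
C(o, L) = -3*L
(C(-3, Z(-3, -1)) - 44)² = (-3*(-1)² - 44)² = (-3*1 - 44)² = (-3 - 44)² = (-47)² = 2209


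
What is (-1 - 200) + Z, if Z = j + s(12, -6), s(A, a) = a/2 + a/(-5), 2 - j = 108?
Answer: -1544/5 ≈ -308.80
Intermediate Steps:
j = -106 (j = 2 - 1*108 = 2 - 108 = -106)
s(A, a) = 3*a/10 (s(A, a) = a*(1/2) + a*(-1/5) = a/2 - a/5 = 3*a/10)
Z = -539/5 (Z = -106 + (3/10)*(-6) = -106 - 9/5 = -539/5 ≈ -107.80)
(-1 - 200) + Z = (-1 - 200) - 539/5 = -201 - 539/5 = -1544/5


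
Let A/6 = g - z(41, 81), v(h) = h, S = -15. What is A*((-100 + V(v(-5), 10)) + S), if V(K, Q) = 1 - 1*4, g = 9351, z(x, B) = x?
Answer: -6591480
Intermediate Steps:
A = 55860 (A = 6*(9351 - 1*41) = 6*(9351 - 41) = 6*9310 = 55860)
V(K, Q) = -3 (V(K, Q) = 1 - 4 = -3)
A*((-100 + V(v(-5), 10)) + S) = 55860*((-100 - 3) - 15) = 55860*(-103 - 15) = 55860*(-118) = -6591480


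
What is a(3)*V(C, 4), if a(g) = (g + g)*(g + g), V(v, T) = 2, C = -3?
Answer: 72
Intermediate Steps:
a(g) = 4*g² (a(g) = (2*g)*(2*g) = 4*g²)
a(3)*V(C, 4) = (4*3²)*2 = (4*9)*2 = 36*2 = 72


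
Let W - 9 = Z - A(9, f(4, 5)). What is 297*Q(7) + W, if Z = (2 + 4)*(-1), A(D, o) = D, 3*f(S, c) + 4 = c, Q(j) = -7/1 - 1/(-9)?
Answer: -2052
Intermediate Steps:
Q(j) = -62/9 (Q(j) = -7*1 - 1*(-⅑) = -7 + ⅑ = -62/9)
f(S, c) = -4/3 + c/3
Z = -6 (Z = 6*(-1) = -6)
W = -6 (W = 9 + (-6 - 1*9) = 9 + (-6 - 9) = 9 - 15 = -6)
297*Q(7) + W = 297*(-62/9) - 6 = -2046 - 6 = -2052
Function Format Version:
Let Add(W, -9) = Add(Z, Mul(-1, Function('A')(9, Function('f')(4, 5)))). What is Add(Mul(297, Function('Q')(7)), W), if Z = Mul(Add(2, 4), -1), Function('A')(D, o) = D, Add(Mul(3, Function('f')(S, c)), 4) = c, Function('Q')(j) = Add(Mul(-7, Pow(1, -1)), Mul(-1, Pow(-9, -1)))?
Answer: -2052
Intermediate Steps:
Function('Q')(j) = Rational(-62, 9) (Function('Q')(j) = Add(Mul(-7, 1), Mul(-1, Rational(-1, 9))) = Add(-7, Rational(1, 9)) = Rational(-62, 9))
Function('f')(S, c) = Add(Rational(-4, 3), Mul(Rational(1, 3), c))
Z = -6 (Z = Mul(6, -1) = -6)
W = -6 (W = Add(9, Add(-6, Mul(-1, 9))) = Add(9, Add(-6, -9)) = Add(9, -15) = -6)
Add(Mul(297, Function('Q')(7)), W) = Add(Mul(297, Rational(-62, 9)), -6) = Add(-2046, -6) = -2052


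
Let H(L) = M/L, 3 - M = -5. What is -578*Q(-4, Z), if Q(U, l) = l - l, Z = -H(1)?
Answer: 0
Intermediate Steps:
M = 8 (M = 3 - 1*(-5) = 3 + 5 = 8)
H(L) = 8/L
Z = -8 (Z = -8/1 = -8 ≈ -8.0000)
Q(U, l) = 0
-578*Q(-4, Z) = -578*0 = 0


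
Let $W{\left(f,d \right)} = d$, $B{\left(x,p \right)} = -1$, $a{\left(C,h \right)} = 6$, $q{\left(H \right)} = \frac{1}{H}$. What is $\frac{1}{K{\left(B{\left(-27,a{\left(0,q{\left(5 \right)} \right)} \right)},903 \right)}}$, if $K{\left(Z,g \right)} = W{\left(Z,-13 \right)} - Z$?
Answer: $- \frac{1}{12} \approx -0.083333$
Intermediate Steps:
$K{\left(Z,g \right)} = -13 - Z$
$\frac{1}{K{\left(B{\left(-27,a{\left(0,q{\left(5 \right)} \right)} \right)},903 \right)}} = \frac{1}{-13 - -1} = \frac{1}{-13 + 1} = \frac{1}{-12} = - \frac{1}{12}$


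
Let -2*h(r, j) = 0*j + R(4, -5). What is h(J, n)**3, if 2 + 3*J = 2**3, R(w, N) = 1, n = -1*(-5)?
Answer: -1/8 ≈ -0.12500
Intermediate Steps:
n = 5
J = 2 (J = -2/3 + (1/3)*2**3 = -2/3 + (1/3)*8 = -2/3 + 8/3 = 2)
h(r, j) = -1/2 (h(r, j) = -(0*j + 1)/2 = -(0 + 1)/2 = -1/2*1 = -1/2)
h(J, n)**3 = (-1/2)**3 = -1/8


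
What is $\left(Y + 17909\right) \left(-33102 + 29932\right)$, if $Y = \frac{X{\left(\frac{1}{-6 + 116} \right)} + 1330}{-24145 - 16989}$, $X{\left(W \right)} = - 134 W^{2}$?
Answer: $- \frac{1412817718867839}{24886070} \approx -5.6771 \cdot 10^{7}$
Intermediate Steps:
$Y = - \frac{8046433}{248860700}$ ($Y = \frac{- 134 \left(\frac{1}{-6 + 116}\right)^{2} + 1330}{-24145 - 16989} = \frac{- 134 \left(\frac{1}{110}\right)^{2} + 1330}{-41134} = \left(- \frac{134}{12100} + 1330\right) \left(- \frac{1}{41134}\right) = \left(\left(-134\right) \frac{1}{12100} + 1330\right) \left(- \frac{1}{41134}\right) = \left(- \frac{67}{6050} + 1330\right) \left(- \frac{1}{41134}\right) = \frac{8046433}{6050} \left(- \frac{1}{41134}\right) = - \frac{8046433}{248860700} \approx -0.032333$)
$\left(Y + 17909\right) \left(-33102 + 29932\right) = \left(- \frac{8046433}{248860700} + 17909\right) \left(-33102 + 29932\right) = \frac{4456838229867}{248860700} \left(-3170\right) = - \frac{1412817718867839}{24886070}$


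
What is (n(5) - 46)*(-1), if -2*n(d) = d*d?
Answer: 117/2 ≈ 58.500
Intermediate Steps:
n(d) = -d²/2 (n(d) = -d*d/2 = -d²/2)
(n(5) - 46)*(-1) = (-½*5² - 46)*(-1) = (-½*25 - 46)*(-1) = (-25/2 - 46)*(-1) = -117/2*(-1) = 117/2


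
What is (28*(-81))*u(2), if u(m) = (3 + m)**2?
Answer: -56700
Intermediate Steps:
(28*(-81))*u(2) = (28*(-81))*(3 + 2)**2 = -2268*5**2 = -2268*25 = -56700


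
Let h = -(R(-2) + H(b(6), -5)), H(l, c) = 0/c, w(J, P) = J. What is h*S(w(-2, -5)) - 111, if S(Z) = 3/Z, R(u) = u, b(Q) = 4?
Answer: -114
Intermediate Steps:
H(l, c) = 0
h = 2 (h = -(-2 + 0) = -1*(-2) = 2)
h*S(w(-2, -5)) - 111 = 2*(3/(-2)) - 111 = 2*(3*(-½)) - 111 = 2*(-3/2) - 111 = -3 - 111 = -114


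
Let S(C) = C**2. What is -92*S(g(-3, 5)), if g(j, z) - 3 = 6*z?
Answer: -100188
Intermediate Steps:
g(j, z) = 3 + 6*z
-92*S(g(-3, 5)) = -92*(3 + 6*5)**2 = -92*(3 + 30)**2 = -92*33**2 = -92*1089 = -100188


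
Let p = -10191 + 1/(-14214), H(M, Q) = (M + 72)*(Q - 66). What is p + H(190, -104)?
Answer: -777946435/14214 ≈ -54731.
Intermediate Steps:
H(M, Q) = (-66 + Q)*(72 + M) (H(M, Q) = (72 + M)*(-66 + Q) = (-66 + Q)*(72 + M))
p = -144854875/14214 (p = -10191 - 1/14214 = -144854875/14214 ≈ -10191.)
p + H(190, -104) = -144854875/14214 + (-4752 - 66*190 + 72*(-104) + 190*(-104)) = -144854875/14214 + (-4752 - 12540 - 7488 - 19760) = -144854875/14214 - 44540 = -777946435/14214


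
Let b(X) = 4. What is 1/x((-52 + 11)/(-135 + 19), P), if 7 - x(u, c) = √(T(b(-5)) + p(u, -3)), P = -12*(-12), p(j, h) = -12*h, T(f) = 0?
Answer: 1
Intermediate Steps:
P = 144
x(u, c) = 1 (x(u, c) = 7 - √(0 - 12*(-3)) = 7 - √(0 + 36) = 7 - √36 = 7 - 1*6 = 7 - 6 = 1)
1/x((-52 + 11)/(-135 + 19), P) = 1/1 = 1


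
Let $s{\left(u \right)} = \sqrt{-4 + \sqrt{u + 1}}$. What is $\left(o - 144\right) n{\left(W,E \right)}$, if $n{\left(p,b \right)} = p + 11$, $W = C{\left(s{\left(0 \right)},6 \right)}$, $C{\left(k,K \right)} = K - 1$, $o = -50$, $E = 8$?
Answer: $-3104$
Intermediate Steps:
$s{\left(u \right)} = \sqrt{-4 + \sqrt{1 + u}}$
$C{\left(k,K \right)} = -1 + K$ ($C{\left(k,K \right)} = K - 1 = -1 + K$)
$W = 5$ ($W = -1 + 6 = 5$)
$n{\left(p,b \right)} = 11 + p$
$\left(o - 144\right) n{\left(W,E \right)} = \left(-50 - 144\right) \left(11 + 5\right) = \left(-194\right) 16 = -3104$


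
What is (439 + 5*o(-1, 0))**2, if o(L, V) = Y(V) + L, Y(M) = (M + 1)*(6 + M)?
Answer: 215296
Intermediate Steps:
Y(M) = (1 + M)*(6 + M)
o(L, V) = 6 + L + V**2 + 7*V (o(L, V) = (6 + V**2 + 7*V) + L = 6 + L + V**2 + 7*V)
(439 + 5*o(-1, 0))**2 = (439 + 5*(6 - 1 + 0**2 + 7*0))**2 = (439 + 5*(6 - 1 + 0 + 0))**2 = (439 + 5*5)**2 = (439 + 25)**2 = 464**2 = 215296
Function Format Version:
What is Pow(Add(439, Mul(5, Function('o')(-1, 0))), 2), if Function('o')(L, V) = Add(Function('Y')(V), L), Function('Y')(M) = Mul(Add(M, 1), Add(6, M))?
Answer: 215296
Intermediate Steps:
Function('Y')(M) = Mul(Add(1, M), Add(6, M))
Function('o')(L, V) = Add(6, L, Pow(V, 2), Mul(7, V)) (Function('o')(L, V) = Add(Add(6, Pow(V, 2), Mul(7, V)), L) = Add(6, L, Pow(V, 2), Mul(7, V)))
Pow(Add(439, Mul(5, Function('o')(-1, 0))), 2) = Pow(Add(439, Mul(5, Add(6, -1, Pow(0, 2), Mul(7, 0)))), 2) = Pow(Add(439, Mul(5, Add(6, -1, 0, 0))), 2) = Pow(Add(439, Mul(5, 5)), 2) = Pow(Add(439, 25), 2) = Pow(464, 2) = 215296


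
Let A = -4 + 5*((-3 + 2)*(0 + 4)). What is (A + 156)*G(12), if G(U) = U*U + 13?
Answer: 20724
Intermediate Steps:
G(U) = 13 + U² (G(U) = U² + 13 = 13 + U²)
A = -24 (A = -4 + 5*(-1*4) = -4 + 5*(-4) = -4 - 20 = -24)
(A + 156)*G(12) = (-24 + 156)*(13 + 12²) = 132*(13 + 144) = 132*157 = 20724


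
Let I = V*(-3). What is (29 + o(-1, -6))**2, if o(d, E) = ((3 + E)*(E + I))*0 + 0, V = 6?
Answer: 841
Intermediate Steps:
I = -18 (I = 6*(-3) = -18)
o(d, E) = 0 (o(d, E) = ((3 + E)*(E - 18))*0 + 0 = ((3 + E)*(-18 + E))*0 + 0 = ((-18 + E)*(3 + E))*0 + 0 = 0 + 0 = 0)
(29 + o(-1, -6))**2 = (29 + 0)**2 = 29**2 = 841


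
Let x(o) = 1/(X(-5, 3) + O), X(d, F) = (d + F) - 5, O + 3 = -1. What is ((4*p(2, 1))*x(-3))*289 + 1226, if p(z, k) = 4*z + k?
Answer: 3082/11 ≈ 280.18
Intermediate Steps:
O = -4 (O = -3 - 1 = -4)
X(d, F) = -5 + F + d (X(d, F) = (F + d) - 5 = -5 + F + d)
p(z, k) = k + 4*z
x(o) = -1/11 (x(o) = 1/((-5 + 3 - 5) - 4) = 1/(-7 - 4) = 1/(-11) = -1/11)
((4*p(2, 1))*x(-3))*289 + 1226 = ((4*(1 + 4*2))*(-1/11))*289 + 1226 = ((4*(1 + 8))*(-1/11))*289 + 1226 = ((4*9)*(-1/11))*289 + 1226 = (36*(-1/11))*289 + 1226 = -36/11*289 + 1226 = -10404/11 + 1226 = 3082/11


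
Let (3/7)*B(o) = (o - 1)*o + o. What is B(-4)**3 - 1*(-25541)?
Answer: 2094535/27 ≈ 77575.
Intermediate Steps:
B(o) = 7*o/3 + 7*o*(-1 + o)/3 (B(o) = 7*((o - 1)*o + o)/3 = 7*((-1 + o)*o + o)/3 = 7*(o*(-1 + o) + o)/3 = 7*(o + o*(-1 + o))/3 = 7*o/3 + 7*o*(-1 + o)/3)
B(-4)**3 - 1*(-25541) = ((7/3)*(-4)**2)**3 - 1*(-25541) = ((7/3)*16)**3 + 25541 = (112/3)**3 + 25541 = 1404928/27 + 25541 = 2094535/27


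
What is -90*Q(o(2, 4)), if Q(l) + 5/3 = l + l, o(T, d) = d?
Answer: -570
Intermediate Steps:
Q(l) = -5/3 + 2*l (Q(l) = -5/3 + (l + l) = -5/3 + 2*l)
-90*Q(o(2, 4)) = -90*(-5/3 + 2*4) = -90*(-5/3 + 8) = -90*19/3 = -570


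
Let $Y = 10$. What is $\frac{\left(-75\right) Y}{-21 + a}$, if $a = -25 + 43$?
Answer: $250$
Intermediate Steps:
$a = 18$
$\frac{\left(-75\right) Y}{-21 + a} = \frac{\left(-75\right) 10}{-21 + 18} = - \frac{750}{-3} = \left(-750\right) \left(- \frac{1}{3}\right) = 250$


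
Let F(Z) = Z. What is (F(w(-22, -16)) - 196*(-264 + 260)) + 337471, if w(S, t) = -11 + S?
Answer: 338222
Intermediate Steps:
(F(w(-22, -16)) - 196*(-264 + 260)) + 337471 = ((-11 - 22) - 196*(-264 + 260)) + 337471 = (-33 - 196*(-4)) + 337471 = (-33 + 784) + 337471 = 751 + 337471 = 338222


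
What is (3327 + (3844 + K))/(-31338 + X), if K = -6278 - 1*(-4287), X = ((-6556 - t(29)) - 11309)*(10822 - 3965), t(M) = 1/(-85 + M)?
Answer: -290080/6861765151 ≈ -4.2275e-5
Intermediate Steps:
X = -6860010223/56 (X = ((-6556 - 1/(-85 + 29)) - 11309)*(10822 - 3965) = ((-6556 - 1/(-56)) - 11309)*6857 = ((-6556 - 1*(-1/56)) - 11309)*6857 = ((-6556 + 1/56) - 11309)*6857 = (-367135/56 - 11309)*6857 = -1000439/56*6857 = -6860010223/56 ≈ -1.2250e+8)
K = -1991 (K = -6278 + 4287 = -1991)
(3327 + (3844 + K))/(-31338 + X) = (3327 + (3844 - 1991))/(-31338 - 6860010223/56) = (3327 + 1853)/(-6861765151/56) = 5180*(-56/6861765151) = -290080/6861765151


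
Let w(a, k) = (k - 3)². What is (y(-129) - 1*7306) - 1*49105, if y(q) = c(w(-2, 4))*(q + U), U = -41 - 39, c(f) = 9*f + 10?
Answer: -60382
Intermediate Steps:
w(a, k) = (-3 + k)²
c(f) = 10 + 9*f
U = -80
y(q) = -1520 + 19*q (y(q) = (10 + 9*(-3 + 4)²)*(q - 80) = (10 + 9*1²)*(-80 + q) = (10 + 9*1)*(-80 + q) = (10 + 9)*(-80 + q) = 19*(-80 + q) = -1520 + 19*q)
(y(-129) - 1*7306) - 1*49105 = ((-1520 + 19*(-129)) - 1*7306) - 1*49105 = ((-1520 - 2451) - 7306) - 49105 = (-3971 - 7306) - 49105 = -11277 - 49105 = -60382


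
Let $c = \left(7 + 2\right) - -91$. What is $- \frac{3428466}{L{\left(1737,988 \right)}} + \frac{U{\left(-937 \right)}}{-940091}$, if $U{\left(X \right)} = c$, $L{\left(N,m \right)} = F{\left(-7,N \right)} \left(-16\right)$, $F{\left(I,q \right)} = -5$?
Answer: $- \frac{1611535019203}{37603640} \approx -42856.0$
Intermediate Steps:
$L{\left(N,m \right)} = 80$ ($L{\left(N,m \right)} = \left(-5\right) \left(-16\right) = 80$)
$c = 100$ ($c = 9 + 91 = 100$)
$U{\left(X \right)} = 100$
$- \frac{3428466}{L{\left(1737,988 \right)}} + \frac{U{\left(-937 \right)}}{-940091} = - \frac{3428466}{80} + \frac{100}{-940091} = \left(-3428466\right) \frac{1}{80} + 100 \left(- \frac{1}{940091}\right) = - \frac{1714233}{40} - \frac{100}{940091} = - \frac{1611535019203}{37603640}$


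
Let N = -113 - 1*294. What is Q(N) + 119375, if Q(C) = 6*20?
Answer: 119495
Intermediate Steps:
N = -407 (N = -113 - 294 = -407)
Q(C) = 120
Q(N) + 119375 = 120 + 119375 = 119495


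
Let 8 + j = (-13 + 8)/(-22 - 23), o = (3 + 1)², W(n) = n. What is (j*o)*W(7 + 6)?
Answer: -14768/9 ≈ -1640.9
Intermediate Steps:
o = 16 (o = 4² = 16)
j = -71/9 (j = -8 + (-13 + 8)/(-22 - 23) = -8 - 5/(-45) = -8 - 5*(-1/45) = -8 + ⅑ = -71/9 ≈ -7.8889)
(j*o)*W(7 + 6) = (-71/9*16)*(7 + 6) = -1136/9*13 = -14768/9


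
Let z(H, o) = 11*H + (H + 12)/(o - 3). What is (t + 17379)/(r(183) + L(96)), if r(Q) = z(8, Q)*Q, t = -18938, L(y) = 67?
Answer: -4677/48574 ≈ -0.096286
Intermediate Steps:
z(H, o) = 11*H + (12 + H)/(-3 + o)
r(Q) = Q*(-244 + 88*Q)/(-3 + Q) (r(Q) = ((12 - 32*8 + 11*8*Q)/(-3 + Q))*Q = ((12 - 256 + 88*Q)/(-3 + Q))*Q = ((-244 + 88*Q)/(-3 + Q))*Q = Q*(-244 + 88*Q)/(-3 + Q))
(t + 17379)/(r(183) + L(96)) = (-18938 + 17379)/(4*183*(-61 + 22*183)/(-3 + 183) + 67) = -1559/(4*183*(-61 + 4026)/180 + 67) = -1559/(4*183*(1/180)*3965 + 67) = -1559/(48373/3 + 67) = -1559/48574/3 = -1559*3/48574 = -4677/48574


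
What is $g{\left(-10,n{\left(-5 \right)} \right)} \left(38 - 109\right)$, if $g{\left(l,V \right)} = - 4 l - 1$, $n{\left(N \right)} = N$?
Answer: $-2769$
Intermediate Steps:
$g{\left(l,V \right)} = -1 - 4 l$
$g{\left(-10,n{\left(-5 \right)} \right)} \left(38 - 109\right) = \left(-1 - -40\right) \left(38 - 109\right) = \left(-1 + 40\right) \left(-71\right) = 39 \left(-71\right) = -2769$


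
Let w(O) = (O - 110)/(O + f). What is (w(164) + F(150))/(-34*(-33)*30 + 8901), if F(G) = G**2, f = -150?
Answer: 17503/33103 ≈ 0.52874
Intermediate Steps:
w(O) = (-110 + O)/(-150 + O) (w(O) = (O - 110)/(O - 150) = (-110 + O)/(-150 + O))
(w(164) + F(150))/(-34*(-33)*30 + 8901) = ((-110 + 164)/(-150 + 164) + 150**2)/(-34*(-33)*30 + 8901) = (54/14 + 22500)/(1122*30 + 8901) = ((1/14)*54 + 22500)/(33660 + 8901) = (27/7 + 22500)/42561 = (157527/7)*(1/42561) = 17503/33103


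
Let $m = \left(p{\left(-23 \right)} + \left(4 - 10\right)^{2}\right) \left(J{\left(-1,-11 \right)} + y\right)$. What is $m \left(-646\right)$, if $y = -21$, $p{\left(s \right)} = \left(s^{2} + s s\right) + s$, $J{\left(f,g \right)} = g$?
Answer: $22139712$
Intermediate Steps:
$p{\left(s \right)} = s + 2 s^{2}$ ($p{\left(s \right)} = \left(s^{2} + s^{2}\right) + s = 2 s^{2} + s = s + 2 s^{2}$)
$m = -34272$ ($m = \left(- 23 \left(1 + 2 \left(-23\right)\right) + \left(4 - 10\right)^{2}\right) \left(-11 - 21\right) = \left(- 23 \left(1 - 46\right) + \left(-6\right)^{2}\right) \left(-32\right) = \left(\left(-23\right) \left(-45\right) + 36\right) \left(-32\right) = \left(1035 + 36\right) \left(-32\right) = 1071 \left(-32\right) = -34272$)
$m \left(-646\right) = \left(-34272\right) \left(-646\right) = 22139712$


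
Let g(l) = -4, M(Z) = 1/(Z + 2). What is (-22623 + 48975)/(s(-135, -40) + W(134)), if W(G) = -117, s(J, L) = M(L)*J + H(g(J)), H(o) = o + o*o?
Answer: -333792/1285 ≈ -259.76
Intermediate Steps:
M(Z) = 1/(2 + Z)
H(o) = o + o**2
s(J, L) = 12 + J/(2 + L) (s(J, L) = J/(2 + L) - 4*(1 - 4) = J/(2 + L) - 4*(-3) = J/(2 + L) + 12 = 12 + J/(2 + L))
(-22623 + 48975)/(s(-135, -40) + W(134)) = (-22623 + 48975)/((24 - 135 + 12*(-40))/(2 - 40) - 117) = 26352/((24 - 135 - 480)/(-38) - 117) = 26352/(-1/38*(-591) - 117) = 26352/(591/38 - 117) = 26352/(-3855/38) = 26352*(-38/3855) = -333792/1285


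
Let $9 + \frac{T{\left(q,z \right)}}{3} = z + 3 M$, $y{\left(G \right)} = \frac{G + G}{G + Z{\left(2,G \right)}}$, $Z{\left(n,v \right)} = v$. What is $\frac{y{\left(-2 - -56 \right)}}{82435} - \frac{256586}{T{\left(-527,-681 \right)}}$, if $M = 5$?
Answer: $\frac{4230333787}{33386175} \approx 126.71$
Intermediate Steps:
$y{\left(G \right)} = 1$ ($y{\left(G \right)} = \frac{G + G}{G + G} = \frac{2 G}{2 G} = 2 G \frac{1}{2 G} = 1$)
$T{\left(q,z \right)} = 18 + 3 z$ ($T{\left(q,z \right)} = -27 + 3 \left(z + 3 \cdot 5\right) = -27 + 3 \left(z + 15\right) = -27 + 3 \left(15 + z\right) = -27 + \left(45 + 3 z\right) = 18 + 3 z$)
$\frac{y{\left(-2 - -56 \right)}}{82435} - \frac{256586}{T{\left(-527,-681 \right)}} = 1 \cdot \frac{1}{82435} - \frac{256586}{18 + 3 \left(-681\right)} = 1 \cdot \frac{1}{82435} - \frac{256586}{18 - 2043} = \frac{1}{82435} - \frac{256586}{-2025} = \frac{1}{82435} - - \frac{256586}{2025} = \frac{1}{82435} + \frac{256586}{2025} = \frac{4230333787}{33386175}$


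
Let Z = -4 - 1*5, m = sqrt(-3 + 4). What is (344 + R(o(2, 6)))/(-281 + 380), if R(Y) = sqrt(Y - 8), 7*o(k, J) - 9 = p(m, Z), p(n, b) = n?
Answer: 344/99 + I*sqrt(322)/693 ≈ 3.4747 + 0.025894*I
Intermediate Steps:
m = 1 (m = sqrt(1) = 1)
Z = -9 (Z = -4 - 5 = -9)
o(k, J) = 10/7 (o(k, J) = 9/7 + (1/7)*1 = 9/7 + 1/7 = 10/7)
R(Y) = sqrt(-8 + Y)
(344 + R(o(2, 6)))/(-281 + 380) = (344 + sqrt(-8 + 10/7))/(-281 + 380) = (344 + sqrt(-46/7))/99 = (344 + I*sqrt(322)/7)*(1/99) = 344/99 + I*sqrt(322)/693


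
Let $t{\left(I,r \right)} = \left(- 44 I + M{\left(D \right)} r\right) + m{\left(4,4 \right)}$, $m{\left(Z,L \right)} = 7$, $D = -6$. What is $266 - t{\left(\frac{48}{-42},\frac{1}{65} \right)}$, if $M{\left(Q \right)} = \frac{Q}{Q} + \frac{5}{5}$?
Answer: $\frac{94951}{455} \approx 208.68$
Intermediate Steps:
$M{\left(Q \right)} = 2$ ($M{\left(Q \right)} = 1 + 5 \cdot \frac{1}{5} = 1 + 1 = 2$)
$t{\left(I,r \right)} = 7 - 44 I + 2 r$ ($t{\left(I,r \right)} = \left(- 44 I + 2 r\right) + 7 = 7 - 44 I + 2 r$)
$266 - t{\left(\frac{48}{-42},\frac{1}{65} \right)} = 266 - \left(7 - 44 \frac{48}{-42} + \frac{2}{65}\right) = 266 - \left(7 - 44 \cdot 48 \left(- \frac{1}{42}\right) + 2 \cdot \frac{1}{65}\right) = 266 - \left(7 - - \frac{352}{7} + \frac{2}{65}\right) = 266 - \left(7 + \frac{352}{7} + \frac{2}{65}\right) = 266 - \frac{26079}{455} = \frac{94951}{455}$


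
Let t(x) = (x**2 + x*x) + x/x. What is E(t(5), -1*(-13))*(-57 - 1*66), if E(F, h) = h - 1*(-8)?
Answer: -2583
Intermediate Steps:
t(x) = 1 + 2*x**2 (t(x) = (x**2 + x**2) + 1 = 2*x**2 + 1 = 1 + 2*x**2)
E(F, h) = 8 + h (E(F, h) = h + 8 = 8 + h)
E(t(5), -1*(-13))*(-57 - 1*66) = (8 - 1*(-13))*(-57 - 1*66) = (8 + 13)*(-57 - 66) = 21*(-123) = -2583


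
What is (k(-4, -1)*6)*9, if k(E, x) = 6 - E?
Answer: 540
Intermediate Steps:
(k(-4, -1)*6)*9 = ((6 - 1*(-4))*6)*9 = ((6 + 4)*6)*9 = (10*6)*9 = 60*9 = 540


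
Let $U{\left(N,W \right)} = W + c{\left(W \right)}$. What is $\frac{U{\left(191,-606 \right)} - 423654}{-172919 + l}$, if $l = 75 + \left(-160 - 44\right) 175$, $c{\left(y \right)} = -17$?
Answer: $\frac{60611}{29792} \approx 2.0345$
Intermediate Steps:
$U{\left(N,W \right)} = -17 + W$ ($U{\left(N,W \right)} = W - 17 = -17 + W$)
$l = -35625$ ($l = 75 + \left(-160 - 44\right) 175 = 75 - 35700 = -35625$)
$\frac{U{\left(191,-606 \right)} - 423654}{-172919 + l} = \frac{\left(-17 - 606\right) - 423654}{-172919 - 35625} = \frac{-623 - 423654}{-208544} = \left(-424277\right) \left(- \frac{1}{208544}\right) = \frac{60611}{29792}$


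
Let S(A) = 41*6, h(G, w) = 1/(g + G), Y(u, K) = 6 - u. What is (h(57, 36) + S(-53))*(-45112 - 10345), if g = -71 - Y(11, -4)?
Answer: -122726341/9 ≈ -1.3636e+7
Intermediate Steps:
g = -66 (g = -71 - (6 - 1*11) = -71 - (6 - 11) = -71 - 1*(-5) = -71 + 5 = -66)
h(G, w) = 1/(-66 + G)
S(A) = 246
(h(57, 36) + S(-53))*(-45112 - 10345) = (1/(-66 + 57) + 246)*(-45112 - 10345) = (1/(-9) + 246)*(-55457) = (-1/9 + 246)*(-55457) = (2213/9)*(-55457) = -122726341/9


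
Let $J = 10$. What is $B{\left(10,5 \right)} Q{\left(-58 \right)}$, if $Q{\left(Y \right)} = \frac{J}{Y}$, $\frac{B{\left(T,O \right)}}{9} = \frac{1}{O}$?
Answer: $- \frac{9}{29} \approx -0.31034$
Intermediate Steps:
$B{\left(T,O \right)} = \frac{9}{O}$
$Q{\left(Y \right)} = \frac{10}{Y}$
$B{\left(10,5 \right)} Q{\left(-58 \right)} = \frac{9}{5} \frac{10}{-58} = 9 \cdot \frac{1}{5} \cdot 10 \left(- \frac{1}{58}\right) = \frac{9}{5} \left(- \frac{5}{29}\right) = - \frac{9}{29}$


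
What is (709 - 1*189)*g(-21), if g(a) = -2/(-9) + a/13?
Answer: -6520/9 ≈ -724.44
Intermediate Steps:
g(a) = 2/9 + a/13 (g(a) = -2*(-1/9) + a*(1/13) = 2/9 + a/13)
(709 - 1*189)*g(-21) = (709 - 1*189)*(2/9 + (1/13)*(-21)) = (709 - 189)*(2/9 - 21/13) = 520*(-163/117) = -6520/9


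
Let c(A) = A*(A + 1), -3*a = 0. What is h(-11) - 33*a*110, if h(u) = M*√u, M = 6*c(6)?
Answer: 252*I*√11 ≈ 835.79*I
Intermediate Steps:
a = 0 (a = -⅓*0 = 0)
c(A) = A*(1 + A)
M = 252 (M = 6*(6*(1 + 6)) = 6*(6*7) = 6*42 = 252)
h(u) = 252*√u
h(-11) - 33*a*110 = 252*√(-11) - 33*0*110 = 252*(I*√11) + 0*110 = 252*I*√11 + 0 = 252*I*√11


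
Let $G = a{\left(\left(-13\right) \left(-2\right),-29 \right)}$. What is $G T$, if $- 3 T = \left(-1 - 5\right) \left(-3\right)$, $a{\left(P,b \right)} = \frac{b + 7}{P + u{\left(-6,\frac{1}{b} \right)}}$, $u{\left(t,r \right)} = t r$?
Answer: $\frac{957}{190} \approx 5.0368$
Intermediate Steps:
$u{\left(t,r \right)} = r t$
$a{\left(P,b \right)} = \frac{7 + b}{P - \frac{6}{b}}$ ($a{\left(P,b \right)} = \frac{b + 7}{P + \frac{1}{b} \left(-6\right)} = \frac{7 + b}{P - \frac{6}{b}}$)
$G = - \frac{319}{380}$ ($G = - \frac{29 \left(7 - 29\right)}{-6 + \left(-13\right) \left(-2\right) \left(-29\right)} = \left(-29\right) \frac{1}{-6 + 26 \left(-29\right)} \left(-22\right) = \left(-29\right) \frac{1}{-6 - 754} \left(-22\right) = \left(-29\right) \frac{1}{-760} \left(-22\right) = \left(-29\right) \left(- \frac{1}{760}\right) \left(-22\right) = - \frac{319}{380} \approx -0.83947$)
$T = -6$ ($T = - \frac{\left(-1 - 5\right) \left(-3\right)}{3} = - \frac{\left(-6\right) \left(-3\right)}{3} = \left(- \frac{1}{3}\right) 18 = -6$)
$G T = \left(- \frac{319}{380}\right) \left(-6\right) = \frac{957}{190}$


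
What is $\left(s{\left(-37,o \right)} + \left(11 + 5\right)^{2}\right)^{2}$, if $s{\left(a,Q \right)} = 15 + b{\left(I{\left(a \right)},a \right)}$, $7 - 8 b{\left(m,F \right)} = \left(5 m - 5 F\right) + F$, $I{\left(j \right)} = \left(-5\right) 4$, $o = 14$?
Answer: $\frac{4524129}{64} \approx 70690.0$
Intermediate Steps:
$I{\left(j \right)} = -20$
$b{\left(m,F \right)} = \frac{7}{8} + \frac{F}{2} - \frac{5 m}{8}$ ($b{\left(m,F \right)} = \frac{7}{8} - \frac{\left(5 m - 5 F\right) + F}{8} = \frac{7}{8} - \frac{\left(- 5 F + 5 m\right) + F}{8} = \frac{7}{8} - \frac{- 4 F + 5 m}{8} = \frac{7}{8} + \left(\frac{F}{2} - \frac{5 m}{8}\right) = \frac{7}{8} + \frac{F}{2} - \frac{5 m}{8}$)
$s{\left(a,Q \right)} = \frac{227}{8} + \frac{a}{2}$ ($s{\left(a,Q \right)} = 15 + \left(\frac{7}{8} + \frac{a}{2} - - \frac{25}{2}\right) = 15 + \left(\frac{7}{8} + \frac{a}{2} + \frac{25}{2}\right) = 15 + \left(\frac{107}{8} + \frac{a}{2}\right) = \frac{227}{8} + \frac{a}{2}$)
$\left(s{\left(-37,o \right)} + \left(11 + 5\right)^{2}\right)^{2} = \left(\left(\frac{227}{8} + \frac{1}{2} \left(-37\right)\right) + \left(11 + 5\right)^{2}\right)^{2} = \left(\left(\frac{227}{8} - \frac{37}{2}\right) + 16^{2}\right)^{2} = \left(\frac{79}{8} + 256\right)^{2} = \left(\frac{2127}{8}\right)^{2} = \frac{4524129}{64}$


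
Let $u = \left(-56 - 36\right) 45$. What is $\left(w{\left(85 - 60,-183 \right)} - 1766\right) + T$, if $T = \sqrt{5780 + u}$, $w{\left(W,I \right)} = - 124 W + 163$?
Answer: $-4703 + 2 \sqrt{410} \approx -4662.5$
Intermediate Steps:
$u = -4140$ ($u = \left(-92\right) 45 = -4140$)
$w{\left(W,I \right)} = 163 - 124 W$
$T = 2 \sqrt{410}$ ($T = \sqrt{5780 - 4140} = \sqrt{1640} = 2 \sqrt{410} \approx 40.497$)
$\left(w{\left(85 - 60,-183 \right)} - 1766\right) + T = \left(\left(163 - 124 \left(85 - 60\right)\right) - 1766\right) + 2 \sqrt{410} = \left(\left(163 - 3100\right) - 1766\right) + 2 \sqrt{410} = \left(-2937 - 1766\right) + 2 \sqrt{410} = -4703 + 2 \sqrt{410}$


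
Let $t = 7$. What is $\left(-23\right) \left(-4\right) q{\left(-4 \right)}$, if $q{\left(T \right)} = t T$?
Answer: $-2576$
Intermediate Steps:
$q{\left(T \right)} = 7 T$
$\left(-23\right) \left(-4\right) q{\left(-4 \right)} = \left(-23\right) \left(-4\right) 7 \left(-4\right) = 92 \left(-28\right) = -2576$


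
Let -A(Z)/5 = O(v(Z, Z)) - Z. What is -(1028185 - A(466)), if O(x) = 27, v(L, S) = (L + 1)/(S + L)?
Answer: -1025990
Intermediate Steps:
v(L, S) = (1 + L)/(L + S)
A(Z) = -135 + 5*Z (A(Z) = -5*(27 - Z) = -135 + 5*Z)
-(1028185 - A(466)) = -(1028185 - (-135 + 5*466)) = -(1028185 - (-135 + 2330)) = -(1028185 - 1*2195) = -(1028185 - 2195) = -1*1025990 = -1025990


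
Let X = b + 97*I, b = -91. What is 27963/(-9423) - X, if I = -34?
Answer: 3545176/1047 ≈ 3386.0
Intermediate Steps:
X = -3389 (X = -91 + 97*(-34) = -91 - 3298 = -3389)
27963/(-9423) - X = 27963/(-9423) - 1*(-3389) = 27963*(-1/9423) + 3389 = -3107/1047 + 3389 = 3545176/1047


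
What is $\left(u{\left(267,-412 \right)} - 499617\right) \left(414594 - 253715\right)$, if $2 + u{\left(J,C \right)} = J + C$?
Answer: $-80401532556$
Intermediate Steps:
$u{\left(J,C \right)} = -2 + C + J$ ($u{\left(J,C \right)} = -2 + \left(J + C\right) = -2 + \left(C + J\right) = -2 + C + J$)
$\left(u{\left(267,-412 \right)} - 499617\right) \left(414594 - 253715\right) = \left(\left(-2 - 412 + 267\right) - 499617\right) \left(414594 - 253715\right) = \left(-147 - 499617\right) 160879 = \left(-499764\right) 160879 = -80401532556$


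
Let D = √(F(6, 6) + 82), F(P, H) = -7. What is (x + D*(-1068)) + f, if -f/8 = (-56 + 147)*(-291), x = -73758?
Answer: 138090 - 5340*√3 ≈ 1.2884e+5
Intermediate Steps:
D = 5*√3 (D = √(-7 + 82) = √75 = 5*√3 ≈ 8.6602)
f = 211848 (f = -8*(-56 + 147)*(-291) = -728*(-291) = -8*(-26481) = 211848)
(x + D*(-1068)) + f = (-73758 + (5*√3)*(-1068)) + 211848 = (-73758 - 5340*√3) + 211848 = 138090 - 5340*√3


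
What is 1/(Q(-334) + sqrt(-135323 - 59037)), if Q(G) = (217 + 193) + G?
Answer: 19/50034 - I*sqrt(48590)/100068 ≈ 0.00037974 - 0.0022028*I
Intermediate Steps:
Q(G) = 410 + G
1/(Q(-334) + sqrt(-135323 - 59037)) = 1/((410 - 334) + sqrt(-135323 - 59037)) = 1/(76 + sqrt(-194360)) = 1/(76 + 2*I*sqrt(48590))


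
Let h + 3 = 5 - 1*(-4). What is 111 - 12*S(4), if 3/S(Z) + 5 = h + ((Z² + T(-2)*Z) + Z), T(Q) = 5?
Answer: 4515/41 ≈ 110.12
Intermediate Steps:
h = 6 (h = -3 + (5 - 1*(-4)) = -3 + (5 + 4) = -3 + 9 = 6)
S(Z) = 3/(1 + Z² + 6*Z) (S(Z) = 3/(-5 + (6 + ((Z² + 5*Z) + Z))) = 3/(-5 + (6 + (Z² + 6*Z))) = 3/(-5 + (6 + Z² + 6*Z)) = 3/(1 + Z² + 6*Z))
111 - 12*S(4) = 111 - 36/(1 + 4² + 6*4) = 111 - 36/(1 + 16 + 24) = 111 - 36/41 = 4515/41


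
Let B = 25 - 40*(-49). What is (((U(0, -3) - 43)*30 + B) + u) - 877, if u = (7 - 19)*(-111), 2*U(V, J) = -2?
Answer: 1120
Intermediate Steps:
U(V, J) = -1 (U(V, J) = (½)*(-2) = -1)
u = 1332 (u = -12*(-111) = 1332)
B = 1985 (B = 25 + 1960 = 1985)
(((U(0, -3) - 43)*30 + B) + u) - 877 = (((-1 - 43)*30 + 1985) + 1332) - 877 = ((-44*30 + 1985) + 1332) - 877 = ((-1320 + 1985) + 1332) - 877 = (665 + 1332) - 877 = 1997 - 877 = 1120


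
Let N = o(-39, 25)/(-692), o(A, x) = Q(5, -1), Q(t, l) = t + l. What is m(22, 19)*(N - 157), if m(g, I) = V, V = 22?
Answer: -597564/173 ≈ -3454.1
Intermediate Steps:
m(g, I) = 22
Q(t, l) = l + t
o(A, x) = 4 (o(A, x) = -1 + 5 = 4)
N = -1/173 (N = 4/(-692) = 4*(-1/692) = -1/173 ≈ -0.0057803)
m(22, 19)*(N - 157) = 22*(-1/173 - 157) = 22*(-27162/173) = -597564/173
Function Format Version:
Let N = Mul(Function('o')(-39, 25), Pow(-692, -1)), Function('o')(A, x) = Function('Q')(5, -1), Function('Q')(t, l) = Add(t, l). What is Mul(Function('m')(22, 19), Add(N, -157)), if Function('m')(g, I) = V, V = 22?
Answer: Rational(-597564, 173) ≈ -3454.1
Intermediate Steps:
Function('m')(g, I) = 22
Function('Q')(t, l) = Add(l, t)
Function('o')(A, x) = 4 (Function('o')(A, x) = Add(-1, 5) = 4)
N = Rational(-1, 173) (N = Mul(4, Pow(-692, -1)) = Mul(4, Rational(-1, 692)) = Rational(-1, 173) ≈ -0.0057803)
Mul(Function('m')(22, 19), Add(N, -157)) = Mul(22, Add(Rational(-1, 173), -157)) = Mul(22, Rational(-27162, 173)) = Rational(-597564, 173)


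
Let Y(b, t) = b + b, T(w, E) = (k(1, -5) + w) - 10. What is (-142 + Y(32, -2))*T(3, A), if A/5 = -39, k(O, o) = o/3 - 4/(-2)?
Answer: 520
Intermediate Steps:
k(O, o) = 2 + o/3 (k(O, o) = o*(⅓) - 4*(-½) = o/3 + 2 = 2 + o/3)
A = -195 (A = 5*(-39) = -195)
T(w, E) = -29/3 + w (T(w, E) = ((2 + (⅓)*(-5)) + w) - 10 = ((2 - 5/3) + w) - 10 = (⅓ + w) - 10 = -29/3 + w)
Y(b, t) = 2*b
(-142 + Y(32, -2))*T(3, A) = (-142 + 2*32)*(-29/3 + 3) = (-142 + 64)*(-20/3) = -78*(-20/3) = 520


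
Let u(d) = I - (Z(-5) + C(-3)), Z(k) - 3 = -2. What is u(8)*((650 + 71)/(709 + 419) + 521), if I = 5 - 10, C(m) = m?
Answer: -588409/376 ≈ -1564.9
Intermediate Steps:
Z(k) = 1 (Z(k) = 3 - 2 = 1)
I = -5
u(d) = -3 (u(d) = -5 - (1 - 3) = -5 - 1*(-2) = -5 + 2 = -3)
u(8)*((650 + 71)/(709 + 419) + 521) = -3*((650 + 71)/(709 + 419) + 521) = -3*(721/1128 + 521) = -3*588409/1128 = -588409/376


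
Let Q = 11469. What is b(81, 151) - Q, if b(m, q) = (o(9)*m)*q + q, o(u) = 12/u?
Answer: 4990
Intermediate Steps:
b(m, q) = q + 4*m*q/3 (b(m, q) = ((12/9)*m)*q + q = ((12*(1/9))*m)*q + q = (4*m/3)*q + q = 4*m*q/3 + q = q + 4*m*q/3)
b(81, 151) - Q = (1/3)*151*(3 + 4*81) - 1*11469 = (1/3)*151*(3 + 324) - 11469 = (1/3)*151*327 - 11469 = 16459 - 11469 = 4990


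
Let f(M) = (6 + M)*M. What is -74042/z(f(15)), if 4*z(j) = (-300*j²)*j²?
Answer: 74042/738420046875 ≈ 1.0027e-7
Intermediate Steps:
f(M) = M*(6 + M)
z(j) = -75*j⁴ (z(j) = ((-300*j²)*j²)/4 = (-300*j⁴)/4 = -75*j⁴)
-74042/z(f(15)) = -74042*(-1/(3796875*(6 + 15)⁴)) = -74042/((-75*(15*21)⁴)) = -74042/((-75*315⁴)) = -74042/((-75*9845600625)) = -74042/(-738420046875) = -74042*(-1/738420046875) = 74042/738420046875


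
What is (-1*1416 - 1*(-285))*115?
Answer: -130065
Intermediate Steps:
(-1*1416 - 1*(-285))*115 = (-1416 + 285)*115 = -1131*115 = -130065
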